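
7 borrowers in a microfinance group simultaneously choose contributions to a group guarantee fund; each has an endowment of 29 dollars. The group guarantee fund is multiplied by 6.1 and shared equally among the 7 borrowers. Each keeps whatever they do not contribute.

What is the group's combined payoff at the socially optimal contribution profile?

Each contributed unit returns 6.100 to the group as a whole (0.8714 to each of 7 players), which exceeds 1, so the social optimum is full contribution: group total = 6.100 × 203 = 1238.30.

1238.30 dollars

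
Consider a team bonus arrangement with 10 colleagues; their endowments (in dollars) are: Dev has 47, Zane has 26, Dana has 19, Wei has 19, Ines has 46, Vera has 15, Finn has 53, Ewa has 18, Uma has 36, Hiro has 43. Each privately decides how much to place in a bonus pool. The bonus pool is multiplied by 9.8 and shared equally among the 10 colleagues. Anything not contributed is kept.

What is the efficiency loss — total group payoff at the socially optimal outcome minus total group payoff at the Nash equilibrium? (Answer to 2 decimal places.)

The private return per contributed unit is 9.8/10 = 0.9800 < 1 for every player regardless of endowment, so the Nash equilibrium is zero contribution and the group total is Σ E_j = 47 + 26 + 19 + 19 + 46 + 15 + 53 + 18 + 36 + 43 = 322.
Each contributed unit returns 9.800 to the group, so the social optimum is full contribution by everyone: group total = 9.800 × 322 = 3155.60.
Efficiency loss = (9.800 − 1) × 322 = 2833.60.

2833.60 dollars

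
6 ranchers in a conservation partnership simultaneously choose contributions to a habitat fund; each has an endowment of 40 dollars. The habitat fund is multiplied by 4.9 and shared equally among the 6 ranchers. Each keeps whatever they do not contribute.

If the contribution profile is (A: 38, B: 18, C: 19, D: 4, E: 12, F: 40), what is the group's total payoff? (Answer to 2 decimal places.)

Total contributed: 38 + 18 + 19 + 4 + 12 + 40 = 131; total kept: 6 × 40 − 131 = 109.
The habitat fund pays out 4.9 × 131 = 641.90 in aggregate.
Group total = 109 + 641.90 = 750.90.

750.90 dollars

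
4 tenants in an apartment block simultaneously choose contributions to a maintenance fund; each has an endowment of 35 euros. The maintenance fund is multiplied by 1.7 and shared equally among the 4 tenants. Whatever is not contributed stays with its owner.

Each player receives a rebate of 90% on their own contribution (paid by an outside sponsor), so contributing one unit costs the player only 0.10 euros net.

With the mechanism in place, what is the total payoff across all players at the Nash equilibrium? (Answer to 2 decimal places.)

Under the mechanism each unit contributed yields (1.7/4) / 0.10 = 4.2500 back to its contributor per unit of net cost, which exceeds 1, making full contribution the dominant choice for everyone.
At the Nash equilibrium everyone contributes 35. Group total payoff = 4 × (35 × 0.90 + 1.7 × 35) = 364.00.

364.00 euros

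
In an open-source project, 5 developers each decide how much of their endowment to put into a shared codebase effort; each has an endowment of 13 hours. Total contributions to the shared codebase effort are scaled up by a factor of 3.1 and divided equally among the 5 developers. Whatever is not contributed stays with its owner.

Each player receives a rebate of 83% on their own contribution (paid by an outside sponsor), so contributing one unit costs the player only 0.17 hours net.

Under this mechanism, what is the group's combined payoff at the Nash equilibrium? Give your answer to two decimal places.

255.45 hours

The effective private return per unit is now (3.1/5) / 0.17 = 3.6471 > 1, so every player's dominant strategy flips to full contribution.
At the Nash equilibrium everyone contributes 13. Group total payoff = 5 × (13 × 0.83 + 3.1 × 13) = 255.45.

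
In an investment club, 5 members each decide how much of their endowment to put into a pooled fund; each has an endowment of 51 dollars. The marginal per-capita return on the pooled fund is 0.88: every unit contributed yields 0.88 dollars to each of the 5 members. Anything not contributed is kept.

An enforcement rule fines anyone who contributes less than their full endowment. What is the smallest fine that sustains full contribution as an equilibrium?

6.12 dollars

Given the others contribute fully, the best deviation is to contribute 0 (any partial contribution still incurs the fine and gives up units whose private return 0.88 is below 1).
Deviating from 51 to 0 saves 51 dollars but forfeits the deviator's share of the drop in the pooled fund: 0.88 × 51 = 44.88.
So the deviation gain is 51 − 44.88 = 6.12, and the fine must be at least 6.12 dollars to wipe it out.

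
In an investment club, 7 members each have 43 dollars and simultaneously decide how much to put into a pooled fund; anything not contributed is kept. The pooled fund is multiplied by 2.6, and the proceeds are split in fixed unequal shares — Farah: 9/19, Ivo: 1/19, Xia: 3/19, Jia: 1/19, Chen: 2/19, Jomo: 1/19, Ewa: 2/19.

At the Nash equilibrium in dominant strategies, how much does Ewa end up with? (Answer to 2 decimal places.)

For player j, contributing a unit is worthwhile iff 2.6 × (j's share) ≥ 1, i.e. iff j's share is at least 0.3846.
Farah alone (share 9/19) is above the threshold, contributing 43; the remaining 6 contribute 0. Total contributed: 43.
Ewa keeps 43 and receives 2.6 × 43 × 2/19 = 11.77 from the pooled fund, for a payoff of 54.77.

54.77 dollars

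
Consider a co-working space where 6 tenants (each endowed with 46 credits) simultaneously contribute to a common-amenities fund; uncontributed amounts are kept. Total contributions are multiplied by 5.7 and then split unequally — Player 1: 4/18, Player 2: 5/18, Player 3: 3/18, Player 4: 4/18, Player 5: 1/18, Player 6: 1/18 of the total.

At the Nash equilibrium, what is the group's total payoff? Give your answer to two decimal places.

924.60 credits

Player j's private return per contributed unit is 5.7 × (j's share). Contributing is weakly dominant for j when that share is at least 1/5.7 = 0.1754, and contributing 0 is dominant otherwise.
The shares above 0.1754 belong to Player 1, Player 2 and Player 4, contributing 46 each; the remaining 3 contribute 0. Total contributed: 138.
The common-amenities fund pays out 5.7 × 138 = 786.60 in total (split across the unequal shares, but the aggregate is all that matters for the group sum).
The 3 free-riders keep 46 each, adding 138. Group total = 138 + 786.60 = 924.60.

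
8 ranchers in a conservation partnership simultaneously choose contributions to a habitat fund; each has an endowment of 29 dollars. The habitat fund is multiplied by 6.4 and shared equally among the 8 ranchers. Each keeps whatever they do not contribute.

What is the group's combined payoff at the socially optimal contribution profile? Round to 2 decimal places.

1484.80 dollars

Each contributed unit returns 6.400 to the group as a whole (0.8000 to each of 8 players), which exceeds 1, so the social optimum is full contribution: group total = 6.400 × 232 = 1484.80.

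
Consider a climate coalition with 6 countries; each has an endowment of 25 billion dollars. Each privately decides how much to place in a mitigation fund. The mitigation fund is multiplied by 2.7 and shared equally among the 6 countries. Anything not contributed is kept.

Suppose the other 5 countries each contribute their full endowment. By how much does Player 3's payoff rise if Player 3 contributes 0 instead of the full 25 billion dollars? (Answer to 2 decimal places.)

Switching from a contribution of 25 to 0 lets Player 3 keep an extra 25 billion dollars, but lowers the mitigation fund by 25, which costs Player 3 their own share of that drop: 2.7/6 × 25 = 11.25.
Net gain = 25 − 11.25 = 13.75. The private return per contributed unit (0.4500) is below 1, so free-riding is indeed the best response regardless of what the others do.

13.75 billion dollars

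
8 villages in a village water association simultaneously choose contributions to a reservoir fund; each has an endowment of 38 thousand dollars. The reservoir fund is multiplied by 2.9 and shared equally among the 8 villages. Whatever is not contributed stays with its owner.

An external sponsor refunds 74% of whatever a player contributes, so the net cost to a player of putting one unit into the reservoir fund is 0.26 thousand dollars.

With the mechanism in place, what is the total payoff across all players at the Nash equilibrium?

1106.56 thousand dollars

With the mechanism, a contributed unit returns (2.9/8) / 0.26 = 1.3942 per unit of net cost to the contributor — now above 1 — so contributing fully is weakly dominant for every player.
So the Nash equilibrium is full contribution by all 8; the group earns 8 × (38 × 0.74 + 2.9 × 38) = 1106.56.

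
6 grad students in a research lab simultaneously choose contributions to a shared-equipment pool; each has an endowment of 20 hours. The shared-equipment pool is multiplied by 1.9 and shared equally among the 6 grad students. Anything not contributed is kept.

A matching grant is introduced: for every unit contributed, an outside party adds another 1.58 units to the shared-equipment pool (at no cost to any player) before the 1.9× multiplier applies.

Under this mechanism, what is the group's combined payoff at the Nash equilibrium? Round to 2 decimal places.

With the mechanism, a contributed unit returns 1.9 × 2.58 / 6 = 0.8170 per unit of net cost — still below 1 — so contributing 0 remains dominant for every player.
Everyone keeps their endowment and the group total is 6 × 20 = 120.

120.00 hours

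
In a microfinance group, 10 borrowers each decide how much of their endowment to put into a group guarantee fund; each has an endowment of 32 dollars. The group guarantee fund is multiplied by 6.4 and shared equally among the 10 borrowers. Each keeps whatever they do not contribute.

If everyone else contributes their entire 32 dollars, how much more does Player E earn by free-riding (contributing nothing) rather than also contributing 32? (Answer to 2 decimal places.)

Switching from a contribution of 32 to 0 lets Player E keep an extra 32 dollars, but lowers the group guarantee fund by 32, which costs Player E their own share of that drop: 6.4/10 × 32 = 20.48.
Net gain = 32 − 20.48 = 11.52. The private return per contributed unit (0.6400) is below 1, so free-riding is indeed the best response regardless of what the others do.

11.52 dollars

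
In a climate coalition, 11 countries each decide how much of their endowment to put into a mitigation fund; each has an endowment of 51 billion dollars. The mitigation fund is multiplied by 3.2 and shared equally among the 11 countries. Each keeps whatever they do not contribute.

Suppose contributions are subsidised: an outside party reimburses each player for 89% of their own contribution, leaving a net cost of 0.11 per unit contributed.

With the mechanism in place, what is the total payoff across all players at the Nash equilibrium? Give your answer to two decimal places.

The effective private return per unit is now (3.2/11) / 0.11 = 2.6446 > 1, so every player's dominant strategy flips to full contribution.
At the Nash equilibrium everyone contributes 51. Group total payoff = 11 × (51 × 0.89 + 3.2 × 51) = 2294.49.

2294.49 billion dollars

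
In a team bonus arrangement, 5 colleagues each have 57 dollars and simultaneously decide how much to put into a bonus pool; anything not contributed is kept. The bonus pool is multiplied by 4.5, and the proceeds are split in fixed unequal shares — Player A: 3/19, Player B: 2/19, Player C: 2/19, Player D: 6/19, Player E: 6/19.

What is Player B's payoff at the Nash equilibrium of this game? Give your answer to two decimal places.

111.00 dollars

A player with share s gets back 4.5·s per unit contributed, so full contribution is dominant for anyone with s > 1/4.5 = 0.2222 and zero contribution is dominant for anyone below.
Player D and Player E are above the threshold, contributing 57 each; the remaining 3 contribute 0. Total contributed: 114.
Player B keeps 57 and receives 4.5 × 114 × 2/19 = 54.00 from the bonus pool, for a payoff of 111.00.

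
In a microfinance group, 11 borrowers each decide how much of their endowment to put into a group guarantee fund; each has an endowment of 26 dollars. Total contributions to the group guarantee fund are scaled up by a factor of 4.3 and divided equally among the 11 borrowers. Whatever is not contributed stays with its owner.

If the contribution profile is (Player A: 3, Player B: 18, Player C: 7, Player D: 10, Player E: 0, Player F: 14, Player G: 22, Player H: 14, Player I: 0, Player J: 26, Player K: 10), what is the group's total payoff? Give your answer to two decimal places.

Total contributed: 3 + 18 + 7 + 10 + 0 + 14 + 22 + 14 + 0 + 26 + 10 = 124; total kept: 11 × 26 − 124 = 162.
The group guarantee fund pays out 4.3 × 124 = 533.20 in aggregate.
Group total = 162 + 533.20 = 695.20.

695.20 dollars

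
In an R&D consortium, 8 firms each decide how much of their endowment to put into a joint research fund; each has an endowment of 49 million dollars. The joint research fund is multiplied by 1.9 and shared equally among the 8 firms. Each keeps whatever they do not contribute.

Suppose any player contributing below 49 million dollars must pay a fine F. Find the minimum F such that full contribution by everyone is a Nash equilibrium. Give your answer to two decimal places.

37.36 million dollars

Given the others contribute fully, the best deviation is to contribute 0 (any partial contribution still incurs the fine and gives up units whose private return 0.2375 is below 1).
Deviating from 49 to 0 saves 49 million dollars but forfeits the deviator's share of the drop in the joint research fund: 1.9/8 × 49 = 11.64.
So the deviation gain is 49 − 11.64 = 37.36, and the fine must be at least 37.36 million dollars to wipe it out.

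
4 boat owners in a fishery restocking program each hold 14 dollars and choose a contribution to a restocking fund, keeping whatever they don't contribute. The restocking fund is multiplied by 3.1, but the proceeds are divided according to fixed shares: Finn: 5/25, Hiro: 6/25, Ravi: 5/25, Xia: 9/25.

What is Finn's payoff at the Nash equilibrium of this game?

22.68 dollars

Each unit j contributes comes back to j as 3.1 × (j's share), so j prefers to contribute only if that share exceeds 1/3.1 = 0.3226; otherwise keeping the unit dominates.
The only share above 0.3226 is Xia's 9/25, contributing 14; the remaining 3 contribute 0. Total contributed: 14.
Finn keeps 14 and receives 3.1 × 14 × 5/25 = 8.68 from the restocking fund, for a payoff of 22.68.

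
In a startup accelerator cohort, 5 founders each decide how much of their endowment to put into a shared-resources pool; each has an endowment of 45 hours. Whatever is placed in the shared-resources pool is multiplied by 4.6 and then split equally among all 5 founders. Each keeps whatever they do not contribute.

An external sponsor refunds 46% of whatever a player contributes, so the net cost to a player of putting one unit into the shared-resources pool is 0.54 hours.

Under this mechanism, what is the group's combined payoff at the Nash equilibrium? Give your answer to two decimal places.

With the mechanism, a contributed unit returns (4.6/5) / 0.54 = 1.7037 per unit of net cost to the contributor — now above 1 — so contributing fully is weakly dominant for every player.
At the Nash equilibrium everyone contributes 45. Group total payoff = 5 × (45 × 0.46 + 4.6 × 45) = 1138.50.

1138.50 hours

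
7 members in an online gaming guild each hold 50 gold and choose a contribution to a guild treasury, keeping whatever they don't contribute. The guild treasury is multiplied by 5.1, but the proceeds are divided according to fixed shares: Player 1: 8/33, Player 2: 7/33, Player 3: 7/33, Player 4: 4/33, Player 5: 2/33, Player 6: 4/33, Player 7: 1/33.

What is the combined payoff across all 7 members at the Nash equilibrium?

For player j, contributing a unit is worthwhile iff 5.1 × (j's share) ≥ 1, i.e. iff j's share is at least 0.1961.
Player 1, Player 2 and Player 3 clear that bar, contributing 50 each; the remaining 4 contribute 0. Total contributed: 150.
The guild treasury pays out 5.1 × 150 = 765.00 in total (split across the unequal shares, but the aggregate is all that matters for the group sum).
The 4 free-riders keep 50 each, adding 200. Group total = 200 + 765.00 = 965.00.

965.00 gold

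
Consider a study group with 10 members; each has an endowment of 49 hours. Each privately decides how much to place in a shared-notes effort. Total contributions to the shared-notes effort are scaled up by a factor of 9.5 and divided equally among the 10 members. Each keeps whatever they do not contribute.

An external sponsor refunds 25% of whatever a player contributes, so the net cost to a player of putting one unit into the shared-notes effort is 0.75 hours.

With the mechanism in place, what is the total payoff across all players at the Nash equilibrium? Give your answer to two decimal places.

The effective private return per unit is now (9.5/10) / 0.75 = 1.2667 > 1, so every player's dominant strategy flips to full contribution.
So the Nash equilibrium is full contribution by all 10; the group earns 10 × (49 × 0.25 + 9.5 × 49) = 4777.50.

4777.50 hours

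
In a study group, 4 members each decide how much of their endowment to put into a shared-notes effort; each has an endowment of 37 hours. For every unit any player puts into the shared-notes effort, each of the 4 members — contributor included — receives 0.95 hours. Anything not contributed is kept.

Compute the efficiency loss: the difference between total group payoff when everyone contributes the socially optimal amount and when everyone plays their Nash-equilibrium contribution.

The private return per contributed unit is 0.95 < 1, so contributing 0 is dominant for every player. At the Nash equilibrium everyone keeps their 37, and the group total is 4 × 37 = 148.
Each contributed unit returns 3.800 to the group as a whole (0.95 to each of 4 players), which exceeds 1, so the social optimum is full contribution: group total = 3.800 × 148 = 562.40.
Efficiency loss = 562.40 − 148 = 414.40.

414.40 hours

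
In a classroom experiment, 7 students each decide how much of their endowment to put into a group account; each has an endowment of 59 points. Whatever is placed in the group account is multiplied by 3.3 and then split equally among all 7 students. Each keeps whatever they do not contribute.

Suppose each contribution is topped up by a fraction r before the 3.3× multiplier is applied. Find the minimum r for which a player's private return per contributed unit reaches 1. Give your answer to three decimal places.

With matching at rate r, one contributed unit becomes (1 + r) in the group account and returns 3.3 × (1 + r) / 7 to the contributor.
Setting this equal to 1: 1 + r = 7/3.3 = 2.1212.
So the minimum matching rate is r = 2.1212 − 1 = 1.121.

1.121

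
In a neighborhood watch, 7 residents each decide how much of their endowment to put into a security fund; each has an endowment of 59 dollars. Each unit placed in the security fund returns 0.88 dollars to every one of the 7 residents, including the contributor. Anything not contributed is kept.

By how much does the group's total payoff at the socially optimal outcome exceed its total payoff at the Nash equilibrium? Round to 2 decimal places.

The private return per contributed unit is 0.88 < 1, so contributing 0 is dominant for every player. At the Nash equilibrium everyone keeps their 59, and the group total is 7 × 59 = 413.
Each contributed unit returns 6.160 to the group as a whole (0.88 to each of 7 players), which exceeds 1, so the social optimum is full contribution: group total = 6.160 × 413 = 2544.08.
Efficiency loss = 2544.08 − 413 = 2131.08.

2131.08 dollars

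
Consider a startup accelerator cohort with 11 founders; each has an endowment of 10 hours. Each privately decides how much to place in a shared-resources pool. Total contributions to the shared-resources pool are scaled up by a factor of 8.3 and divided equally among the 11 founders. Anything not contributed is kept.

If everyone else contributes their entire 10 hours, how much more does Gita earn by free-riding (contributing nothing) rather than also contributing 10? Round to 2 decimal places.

Switching from a contribution of 10 to 0 lets Gita keep an extra 10 hours, but lowers the shared-resources pool by 10, which costs Gita their own share of that drop: 8.3/11 × 10 = 7.55.
Net gain = 10 − 7.55 = 2.45. The private return per contributed unit (0.7545) is below 1, so free-riding is indeed the best response regardless of what the others do.

2.45 hours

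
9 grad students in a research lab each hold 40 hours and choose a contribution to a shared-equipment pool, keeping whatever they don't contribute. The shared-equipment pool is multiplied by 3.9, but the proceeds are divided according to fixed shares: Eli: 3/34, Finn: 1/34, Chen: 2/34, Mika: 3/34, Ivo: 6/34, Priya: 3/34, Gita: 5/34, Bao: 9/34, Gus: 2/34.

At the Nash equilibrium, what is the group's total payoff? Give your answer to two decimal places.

476.00 hours

A player with share s gets back 3.9·s per unit contributed, so full contribution is dominant for anyone with s > 1/3.9 = 0.2564 and zero contribution is dominant for anyone below.
Only Bao (9/34) clears that bar, contributing 40; the remaining 8 contribute 0. Total contributed: 40.
The shared-equipment pool pays out 3.9 × 40 = 156.00 in total (split across the unequal shares, but the aggregate is all that matters for the group sum).
The 8 free-riders keep 40 each, adding 320. Group total = 320 + 156.00 = 476.00.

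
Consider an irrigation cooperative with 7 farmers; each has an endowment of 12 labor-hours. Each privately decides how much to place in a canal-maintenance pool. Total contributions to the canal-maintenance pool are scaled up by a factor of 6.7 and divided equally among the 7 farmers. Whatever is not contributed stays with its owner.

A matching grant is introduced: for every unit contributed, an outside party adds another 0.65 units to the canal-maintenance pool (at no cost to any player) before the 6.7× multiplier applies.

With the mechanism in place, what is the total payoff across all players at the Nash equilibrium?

928.62 labor-hours

The effective private return per unit is now 6.7 × 1.65 / 7 = 1.5793 > 1, so every player's dominant strategy flips to full contribution.
At the Nash equilibrium everyone contributes 12. Group total payoff = 6.7 × 1.65 × 84 = 928.62.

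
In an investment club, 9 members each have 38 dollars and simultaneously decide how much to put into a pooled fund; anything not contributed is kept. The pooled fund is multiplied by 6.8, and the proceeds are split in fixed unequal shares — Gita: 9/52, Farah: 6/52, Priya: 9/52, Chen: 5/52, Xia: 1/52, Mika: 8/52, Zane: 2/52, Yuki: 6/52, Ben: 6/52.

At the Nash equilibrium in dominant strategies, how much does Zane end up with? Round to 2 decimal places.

Player j's private return per contributed unit is 6.8 × (j's share). Contributing is weakly dominant for j when that share is at least 1/6.8 = 0.1471, and contributing 0 is dominant otherwise.
Gita, Priya and Mika clear that bar, contributing 38 each; the remaining 6 contribute 0. Total contributed: 114.
Zane keeps 38 and receives 6.8 × 114 × 2/52 = 29.82 from the pooled fund, for a payoff of 67.82.

67.82 dollars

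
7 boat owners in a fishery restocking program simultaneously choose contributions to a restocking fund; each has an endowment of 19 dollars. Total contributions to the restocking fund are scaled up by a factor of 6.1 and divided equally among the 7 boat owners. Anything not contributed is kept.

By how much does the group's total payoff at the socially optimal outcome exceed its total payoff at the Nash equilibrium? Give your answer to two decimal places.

678.30 dollars

Each contributed unit returns 6.1/7 = 0.8714 to its contributor — below 1 — so contributing 0 is dominant for every player. At the Nash equilibrium everyone keeps their 19, and the group total is 7 × 19 = 133.
Each contributed unit returns 6.100 to the group as a whole (0.8714 to each of 7 players), which exceeds 1, so the social optimum is full contribution: group total = 6.100 × 133 = 811.30.
Efficiency loss = 811.30 − 133 = 678.30.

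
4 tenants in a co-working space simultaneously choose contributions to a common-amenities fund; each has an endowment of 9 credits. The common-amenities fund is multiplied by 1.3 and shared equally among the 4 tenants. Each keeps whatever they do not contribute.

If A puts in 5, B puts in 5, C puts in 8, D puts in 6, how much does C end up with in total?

8.80 credits

Total contributed: 5 + 5 + 8 + 6 = 24.
Each receives 1.3 × 24 / 4 = 7.80 from the common-amenities fund.
C keeps 9 − 8 = 1, so C's payoff is 1 + 7.80 = 8.80.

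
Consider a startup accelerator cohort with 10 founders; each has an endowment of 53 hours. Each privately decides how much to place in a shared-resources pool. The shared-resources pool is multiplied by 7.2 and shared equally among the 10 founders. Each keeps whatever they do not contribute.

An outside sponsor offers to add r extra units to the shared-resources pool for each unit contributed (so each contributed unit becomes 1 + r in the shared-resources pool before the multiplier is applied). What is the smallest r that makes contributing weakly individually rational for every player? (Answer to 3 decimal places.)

With matching at rate r, one contributed unit becomes (1 + r) in the shared-resources pool and returns 7.2 × (1 + r) / 10 to the contributor.
Setting this equal to 1: 1 + r = 10/7.2 = 1.3889.
So the minimum matching rate is r = 1.3889 − 1 = 0.389.

0.389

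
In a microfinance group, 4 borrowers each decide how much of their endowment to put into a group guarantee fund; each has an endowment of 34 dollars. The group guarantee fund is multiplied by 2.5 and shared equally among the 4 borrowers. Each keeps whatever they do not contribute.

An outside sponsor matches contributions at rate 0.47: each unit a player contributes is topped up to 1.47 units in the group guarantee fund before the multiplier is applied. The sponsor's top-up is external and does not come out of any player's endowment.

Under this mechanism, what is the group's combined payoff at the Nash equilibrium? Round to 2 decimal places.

The effective private return is 2.5 × 1.47 / 4 = 0.9188, which is still under 1, so the mechanism doesn't change anyone's dominant strategy: zero contribution.
Everyone keeps their endowment and the group total is 4 × 34 = 136.

136.00 dollars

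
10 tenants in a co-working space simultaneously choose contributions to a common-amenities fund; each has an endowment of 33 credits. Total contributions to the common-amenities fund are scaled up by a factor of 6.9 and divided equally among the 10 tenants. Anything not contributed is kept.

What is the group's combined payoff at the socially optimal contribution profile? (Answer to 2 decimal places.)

2277.00 credits

Each contributed unit returns 6.900 to the group as a whole (0.6900 to each of 10 players), which exceeds 1, so the social optimum is full contribution: group total = 6.900 × 330 = 2277.00.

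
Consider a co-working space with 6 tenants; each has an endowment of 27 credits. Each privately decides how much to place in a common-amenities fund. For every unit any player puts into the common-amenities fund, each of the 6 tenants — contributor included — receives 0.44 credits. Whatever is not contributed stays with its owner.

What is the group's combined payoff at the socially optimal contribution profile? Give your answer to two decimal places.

Each contributed unit returns 2.640 to the group as a whole (0.44 to each of 6 players), which exceeds 1, so the social optimum is full contribution: group total = 2.640 × 162 = 427.68.

427.68 credits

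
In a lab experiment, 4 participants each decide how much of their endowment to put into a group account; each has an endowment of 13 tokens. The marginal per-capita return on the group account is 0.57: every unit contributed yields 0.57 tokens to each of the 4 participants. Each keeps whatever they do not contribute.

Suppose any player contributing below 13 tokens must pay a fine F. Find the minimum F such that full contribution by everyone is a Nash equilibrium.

5.59 tokens

Given the others contribute fully, the best deviation is to contribute 0 (any partial contribution still incurs the fine and gives up units whose private return 0.57 is below 1).
Deviating from 13 to 0 saves 13 tokens but forfeits the deviator's share of the drop in the group account: 0.57 × 13 = 7.41.
So the deviation gain is 13 − 7.41 = 5.59, and the fine must be at least 5.59 tokens to wipe it out.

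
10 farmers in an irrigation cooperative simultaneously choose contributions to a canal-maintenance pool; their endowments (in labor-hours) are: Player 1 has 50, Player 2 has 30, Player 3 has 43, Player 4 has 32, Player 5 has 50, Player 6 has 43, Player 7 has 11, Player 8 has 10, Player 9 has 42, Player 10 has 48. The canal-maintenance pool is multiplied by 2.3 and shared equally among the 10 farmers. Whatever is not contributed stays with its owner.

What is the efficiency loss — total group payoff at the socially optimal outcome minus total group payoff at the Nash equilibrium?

The private return per contributed unit is 2.3/10 = 0.2300 < 1 for every player regardless of endowment, so the Nash equilibrium is zero contribution and the group total is Σ E_j = 50 + 30 + 43 + 32 + 50 + 43 + 11 + 10 + 42 + 48 = 359.
Each contributed unit returns 2.300 to the group, so the social optimum is full contribution by everyone: group total = 2.300 × 359 = 825.70.
Efficiency loss = (2.300 − 1) × 359 = 466.70.

466.70 labor-hours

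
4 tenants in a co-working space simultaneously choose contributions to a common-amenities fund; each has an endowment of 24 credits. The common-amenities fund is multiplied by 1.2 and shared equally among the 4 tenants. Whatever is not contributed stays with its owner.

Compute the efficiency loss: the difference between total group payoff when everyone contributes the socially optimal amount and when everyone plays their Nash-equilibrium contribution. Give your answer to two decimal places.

Each contributed unit returns 1.2/4 = 0.3000 to its contributor — below 1 — so contributing 0 is dominant for every player. At the Nash equilibrium everyone keeps their 24, and the group total is 4 × 24 = 96.
Each contributed unit returns 1.200 to the group as a whole (0.3000 to each of 4 players), which exceeds 1, so the social optimum is full contribution: group total = 1.200 × 96 = 115.20.
Efficiency loss = 115.20 − 96 = 19.20.

19.20 credits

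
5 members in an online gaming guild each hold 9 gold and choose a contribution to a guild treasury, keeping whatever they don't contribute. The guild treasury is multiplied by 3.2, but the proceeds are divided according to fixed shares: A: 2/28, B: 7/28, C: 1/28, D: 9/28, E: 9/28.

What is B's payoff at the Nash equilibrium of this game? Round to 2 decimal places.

23.40 gold

For player j, contributing a unit is worthwhile iff 3.2 × (j's share) ≥ 1, i.e. iff j's share is at least 0.3125.
D and E are above the threshold, contributing 9 each; the remaining 3 contribute 0. Total contributed: 18.
B keeps 9 and receives 3.2 × 18 × 7/28 = 14.40 from the guild treasury, for a payoff of 23.40.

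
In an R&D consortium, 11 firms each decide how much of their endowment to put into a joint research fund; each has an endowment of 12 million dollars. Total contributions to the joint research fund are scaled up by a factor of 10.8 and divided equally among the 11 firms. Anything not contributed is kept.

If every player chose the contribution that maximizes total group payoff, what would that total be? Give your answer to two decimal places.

Each contributed unit returns 10.800 to the group as a whole (0.9818 to each of 11 players), which exceeds 1, so the social optimum is full contribution: group total = 10.800 × 132 = 1425.60.

1425.60 million dollars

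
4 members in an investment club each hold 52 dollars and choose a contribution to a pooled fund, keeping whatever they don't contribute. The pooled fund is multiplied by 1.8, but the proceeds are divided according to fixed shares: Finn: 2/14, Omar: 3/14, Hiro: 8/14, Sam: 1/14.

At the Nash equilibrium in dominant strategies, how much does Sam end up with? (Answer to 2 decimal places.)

58.69 dollars

A player with share s gets back 1.8·s per unit contributed, so full contribution is dominant for anyone with s > 1/1.8 = 0.5556 and zero contribution is dominant for anyone below.
The only share above 0.5556 is Hiro's 8/14, contributing 52; the remaining 3 contribute 0. Total contributed: 52.
Sam keeps 52 and receives 1.8 × 52 × 1/14 = 6.69 from the pooled fund, for a payoff of 58.69.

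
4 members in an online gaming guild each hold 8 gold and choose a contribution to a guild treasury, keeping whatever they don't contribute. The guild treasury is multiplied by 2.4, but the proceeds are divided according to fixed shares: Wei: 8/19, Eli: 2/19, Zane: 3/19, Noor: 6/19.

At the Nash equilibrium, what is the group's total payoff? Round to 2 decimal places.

43.20 gold

Player j's private return per contributed unit is 2.4 × (j's share). Contributing is weakly dominant for j when that share is at least 1/2.4 = 0.4167, and contributing 0 is dominant otherwise.
Wei alone (share 8/19) is above the threshold, contributing 8; the remaining 3 contribute 0. Total contributed: 8.
The guild treasury pays out 2.4 × 8 = 19.20 in total (split across the unequal shares, but the aggregate is all that matters for the group sum).
The 3 free-riders keep 8 each, adding 24. Group total = 24 + 19.20 = 43.20.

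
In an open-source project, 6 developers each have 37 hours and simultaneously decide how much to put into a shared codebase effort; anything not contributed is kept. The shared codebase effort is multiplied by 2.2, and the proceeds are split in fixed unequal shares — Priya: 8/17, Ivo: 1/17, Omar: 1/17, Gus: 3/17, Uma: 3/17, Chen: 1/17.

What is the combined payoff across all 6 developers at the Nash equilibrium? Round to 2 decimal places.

266.40 hours

For player j, contributing a unit is worthwhile iff 2.2 × (j's share) ≥ 1, i.e. iff j's share is at least 0.4545.
Only Priya (8/17) clears that bar, contributing 37; the remaining 5 contribute 0. Total contributed: 37.
The shared codebase effort pays out 2.2 × 37 = 81.40 in total (split across the unequal shares, but the aggregate is all that matters for the group sum).
The 5 free-riders keep 37 each, adding 185. Group total = 185 + 81.40 = 266.40.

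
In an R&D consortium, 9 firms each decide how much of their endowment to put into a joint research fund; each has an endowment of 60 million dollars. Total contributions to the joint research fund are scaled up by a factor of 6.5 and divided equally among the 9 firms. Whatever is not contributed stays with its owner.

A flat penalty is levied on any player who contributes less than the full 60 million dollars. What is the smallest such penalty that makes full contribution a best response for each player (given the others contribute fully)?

16.67 million dollars

Given the others contribute fully, the best deviation is to contribute 0 (any partial contribution still incurs the fine and gives up units whose private return 0.7222 is below 1).
Deviating from 60 to 0 saves 60 million dollars but forfeits the deviator's share of the drop in the joint research fund: 6.5/9 × 60 = 43.33.
So the deviation gain is 60 − 43.33 = 16.67, and the fine must be at least 16.67 million dollars to wipe it out.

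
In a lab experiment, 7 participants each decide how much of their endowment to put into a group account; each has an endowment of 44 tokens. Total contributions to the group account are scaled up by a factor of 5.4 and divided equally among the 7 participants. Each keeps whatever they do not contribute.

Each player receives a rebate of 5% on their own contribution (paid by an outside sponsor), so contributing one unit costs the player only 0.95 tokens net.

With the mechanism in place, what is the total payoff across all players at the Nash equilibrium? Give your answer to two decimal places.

The effective private return is (5.4/7) / 0.95 = 0.8120, which is still under 1, so the mechanism doesn't change anyone's dominant strategy: zero contribution.
Everyone keeps their endowment and the group total is 7 × 44 = 308.

308.00 tokens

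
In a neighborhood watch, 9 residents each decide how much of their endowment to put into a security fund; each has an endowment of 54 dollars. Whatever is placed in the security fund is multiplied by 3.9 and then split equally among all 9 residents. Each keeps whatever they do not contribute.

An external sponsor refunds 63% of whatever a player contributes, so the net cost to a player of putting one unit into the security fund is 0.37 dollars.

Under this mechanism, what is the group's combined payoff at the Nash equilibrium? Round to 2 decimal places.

Under the mechanism each unit contributed yields (3.9/9) / 0.37 = 1.1712 back to its contributor per unit of net cost, which exceeds 1, making full contribution the dominant choice for everyone.
So the Nash equilibrium is full contribution by all 9; the group earns 9 × (54 × 0.63 + 3.9 × 54) = 2201.58.

2201.58 dollars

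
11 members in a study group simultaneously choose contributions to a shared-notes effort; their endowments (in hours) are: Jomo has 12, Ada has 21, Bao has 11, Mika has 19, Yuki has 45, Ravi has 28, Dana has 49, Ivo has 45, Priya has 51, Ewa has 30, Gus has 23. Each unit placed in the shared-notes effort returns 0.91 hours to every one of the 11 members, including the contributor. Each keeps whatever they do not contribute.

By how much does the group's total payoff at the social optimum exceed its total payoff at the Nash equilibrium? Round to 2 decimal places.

3009.34 hours

The private return per contributed unit is 0.91 < 1 for everyone, so the Nash equilibrium is zero contribution and the group total is Σ E_j = 12 + 21 + 11 + 19 + 45 + 28 + 49 + 45 + 51 + 30 + 23 = 334.
Each contributed unit returns 10.010 to the group, so the social optimum is full contribution by everyone: group total = 10.010 × 334 = 3343.34.
Efficiency loss = (10.010 − 1) × 334 = 3009.34.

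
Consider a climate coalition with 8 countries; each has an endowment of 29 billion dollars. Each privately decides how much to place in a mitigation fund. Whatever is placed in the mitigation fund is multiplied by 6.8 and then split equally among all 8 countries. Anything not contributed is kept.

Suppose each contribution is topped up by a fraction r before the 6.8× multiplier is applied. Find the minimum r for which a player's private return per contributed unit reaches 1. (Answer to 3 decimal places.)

0.176

With matching at rate r, one contributed unit becomes (1 + r) in the mitigation fund and returns 6.8 × (1 + r) / 8 to the contributor.
Setting this equal to 1: 1 + r = 8/6.8 = 1.1765.
So the minimum matching rate is r = 1.1765 − 1 = 0.176.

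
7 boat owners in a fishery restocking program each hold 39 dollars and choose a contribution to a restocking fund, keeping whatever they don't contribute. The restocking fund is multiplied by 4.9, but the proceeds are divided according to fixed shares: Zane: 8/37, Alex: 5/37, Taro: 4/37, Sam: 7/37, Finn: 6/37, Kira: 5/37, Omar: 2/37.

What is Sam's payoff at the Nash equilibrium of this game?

Each unit j contributes comes back to j as 4.9 × (j's share), so j prefers to contribute only if that share exceeds 1/4.9 = 0.2041; otherwise keeping the unit dominates.
Only Zane (8/37) clears that bar, contributing 39; the remaining 6 contribute 0. Total contributed: 39.
Sam keeps 39 and receives 4.9 × 39 × 7/37 = 36.15 from the restocking fund, for a payoff of 75.15.

75.15 dollars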